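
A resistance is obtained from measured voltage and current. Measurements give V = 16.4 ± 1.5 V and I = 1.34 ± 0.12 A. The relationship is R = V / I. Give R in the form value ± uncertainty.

12.2 ± 1.57 Ω

Each factor contributes (exponent × relative error)² to (δR/R)²:
  (1·δV/V)² = (1×0.0915)² = 0.00837;  (-1·δI/I)² = (-1×0.0896)² = 0.00802
δR/R = √(0.0164) = 0.128
R = 12.2 Ω, so δR = 0.128 × 12.2 = 1.57 Ω.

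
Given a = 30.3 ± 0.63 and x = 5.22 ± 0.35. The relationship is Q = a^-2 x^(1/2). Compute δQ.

Q is a product of powers, so relative uncertainties combine in quadrature:
  (-2·δa/a)² = (-2×0.0208)² = 0.00173;  (½·δx/x)² = (0.5×0.0670)² = 0.00112
δQ/Q = √(0.00285) = 0.0534
Q = 0.00249, so δQ = 0.0534 × 0.00249 = 0.000133.

0.000133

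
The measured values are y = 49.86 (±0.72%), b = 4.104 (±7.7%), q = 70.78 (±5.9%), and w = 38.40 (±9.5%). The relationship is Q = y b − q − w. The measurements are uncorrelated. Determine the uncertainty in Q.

16.8

Let p = y·b = 204.6. δp/p = √((1·δy/y)² + (1·δb/b)²) = √(5.18e-05 + 0.00593) = 0.0773, so δp = 15.8.
Q = p − q − w: δQ = √(δp² + δq² + δw²) = √(250 + 17.4 + 13.3) = 16.8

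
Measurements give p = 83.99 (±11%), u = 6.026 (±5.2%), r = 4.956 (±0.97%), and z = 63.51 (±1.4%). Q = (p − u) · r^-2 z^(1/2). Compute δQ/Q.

Let w = p − u = 77.96. δw = √(δp² + δu²) = √(85.4 + 0.0982) = 9.24, so δw/w = 0.119.
Q is then a monomial in w, r, z:
δQ/Q = √((δw/w)² + (-2·δr/r)² + (½·δz/z)²) = √(0.0141 + 0.000376 + 4.9e-05) = 0.120

0.120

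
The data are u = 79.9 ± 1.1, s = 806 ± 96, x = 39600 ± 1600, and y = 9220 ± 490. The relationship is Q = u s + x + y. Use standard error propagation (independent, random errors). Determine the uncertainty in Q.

Let p = u·s = 64400. δp/p = √((1·δu/u)² + (1·δs/s)²) = √(0.000190 + 0.0142) = 0.120, so δp = 7720.
Q = p + x + y: δQ = √(δp² + δx² + δy²) = √(5.96e+07 + 2.56e+06 + 2.4e+05) = 7900

7900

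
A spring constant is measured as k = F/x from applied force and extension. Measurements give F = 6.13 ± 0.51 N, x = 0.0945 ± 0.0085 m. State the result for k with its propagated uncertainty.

64.9 ± 7.95 N/m

For a monomial k ∝ F, x^-1, fractional errors add in quadrature:
  (1·δF/F)² = (1×0.0832)² = 0.00692;  (-1·δx/x)² = (-1×0.0899)² = 0.00809
δk/k = √(0.0150) = 0.123
k = 64.9 N/m, so δk = 0.123 × 64.9 = 7.95 N/m.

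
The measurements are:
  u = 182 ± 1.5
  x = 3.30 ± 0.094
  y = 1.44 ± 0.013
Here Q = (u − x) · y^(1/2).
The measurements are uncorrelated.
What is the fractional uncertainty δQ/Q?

Let w = u − x = 179. δw = √(δu² + δx²) = √(2.25 + 0.00884) = 1.50, so δw/w = 0.00841.
Q is then a monomial in w, y:
δQ/Q = √((δw/w)² + (½·δy/y)²) = √(7.07e-05 + 2.04e-05) = 0.00955

0.00955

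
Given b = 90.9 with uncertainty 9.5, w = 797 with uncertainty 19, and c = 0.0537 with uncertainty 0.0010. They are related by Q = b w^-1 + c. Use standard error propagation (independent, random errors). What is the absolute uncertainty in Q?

0.0123

Let p = b·w^-1 = 0.114. δp/p = √((1·δb/b)² + (-1·δw/w)²) = √(0.0109 + 0.000568) = 0.107, so δp = 0.0122.
Q = p + c: δQ = √(δp² + δc²) = √(0.000149 + 1e-06) = 0.0123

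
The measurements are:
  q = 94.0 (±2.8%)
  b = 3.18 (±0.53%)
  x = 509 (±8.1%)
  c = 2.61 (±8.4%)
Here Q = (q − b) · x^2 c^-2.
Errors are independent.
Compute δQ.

Let u = q − b = 90.8. δu = √(δq² + δb²) = √(6.93 + 0.000284) = 2.63, so δu/u = 0.0290.
Q is then a monomial in u, x, c:
δQ/Q = √((δu/u)² + (2·δx/x)² + (-2·δc/c)²) = √(0.000840 + 0.0262 + 0.0282) = 0.235
Q = 3.45e+06, so δQ = 0.235 × 3.45e+06 = 8.12e+05.

8.12e+05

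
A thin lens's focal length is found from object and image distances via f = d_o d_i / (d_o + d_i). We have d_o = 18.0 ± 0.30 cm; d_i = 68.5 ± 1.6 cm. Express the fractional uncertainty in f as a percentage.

1.41%

∂f/∂d_o = (d_i/(d_o+d_i))² = 0.627;  ∂f/∂d_i = (d_o/(d_o+d_i))² = 0.0433
δf = √((∂f/∂d_o · δd_o)² + (∂f/∂d_i · δd_i)²) = √(0.0354 + 0.00480) = 0.200 cm
f = 14.3 cm, so δf/f = 0.200/14.3 = 0.0141.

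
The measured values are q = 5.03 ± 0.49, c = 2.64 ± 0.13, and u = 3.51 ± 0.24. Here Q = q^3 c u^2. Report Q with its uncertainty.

For a monomial Q ∝ q^3, c, u^2, fractional errors add in quadrature:
  (3·δq/q)² = (3×0.0974)² = 0.0854;  (1·δc/c)² = (1×0.0492)² = 0.00242;  (2·δu/u)² = (2×0.0684)² = 0.0187
δQ/Q = √(0.107) = 0.326
Q = 4140, so δQ = 0.326 × 4140 = 1350.

4140 ± 1350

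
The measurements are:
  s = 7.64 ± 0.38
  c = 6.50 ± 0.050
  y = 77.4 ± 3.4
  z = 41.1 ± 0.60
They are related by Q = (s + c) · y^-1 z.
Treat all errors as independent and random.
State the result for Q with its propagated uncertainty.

7.51 ± 0.403

Let u = s + c = 14.1. δu = √(δs² + δc²) = √(0.144 + 0.00250) = 0.383, so δu/u = 0.0271.
Q is then a monomial in u, y, z:
δQ/Q = √((δu/u)² + (-1·δy/y)² + (1·δz/z)²) = √(0.000735 + 0.00193 + 0.000213) = 0.0536
Q = 7.51, so δQ = 0.0536 × 7.51 = 0.403.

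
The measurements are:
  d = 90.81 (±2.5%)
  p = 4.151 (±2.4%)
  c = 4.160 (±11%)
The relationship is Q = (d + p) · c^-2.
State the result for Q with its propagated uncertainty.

Let u = d + p = 94.96. δu = √(δd² + δp²) = √(5.15 + 0.00992) = 2.27, so δu/u = 0.0239.
Q is then a monomial in u, c:
δQ/Q = √((δu/u)² + (-2·δc/c)²) = √(0.000573 + 0.0484) = 0.221
Q = 5.487, so δQ = 0.221 × 5.487 = 1.21.

5.487 ± 1.21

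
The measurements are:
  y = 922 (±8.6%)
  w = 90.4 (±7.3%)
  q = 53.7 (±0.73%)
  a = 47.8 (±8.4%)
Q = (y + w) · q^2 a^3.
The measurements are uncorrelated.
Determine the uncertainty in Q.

8.43e+10

Let u = y + w = 1010. δu = √(δy² + δw²) = √(6290 + 43.5) = 79.6, so δu/u = 0.0786.
Q is then a monomial in u, q, a:
δQ/Q = √((δu/u)² + (2·δq/q)² + (3·δa/a)²) = √(0.00618 + 0.000213 + 0.0635) = 0.264
Q = 3.19e+11, so δQ = 0.264 × 3.19e+11 = 8.43e+10.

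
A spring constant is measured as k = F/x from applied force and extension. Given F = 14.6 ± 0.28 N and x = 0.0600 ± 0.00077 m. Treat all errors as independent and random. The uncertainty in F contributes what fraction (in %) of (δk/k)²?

69.1%

(δk/k)² = (1·δF/F)² + (-1·δx/x)²
  F term: (1×0.0192)² = 0.000368
  x term: (-1×0.0128)² = 0.000165
Total = 0.000532. Share from F = 0.000368/0.000532 = 0.691.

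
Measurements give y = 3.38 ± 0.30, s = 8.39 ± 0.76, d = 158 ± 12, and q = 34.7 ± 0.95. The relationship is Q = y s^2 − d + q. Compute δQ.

Let p = y·s^2 = 238. δp/p = √((1·δy/y)² + (2·δs/s)²) = √(0.00788 + 0.0328) = 0.202, so δp = 48.0.
Q = p − d + q: δQ = √(δp² + δd² + δq²) = √(2300 + 144 + 0.902) = 49.5

49.5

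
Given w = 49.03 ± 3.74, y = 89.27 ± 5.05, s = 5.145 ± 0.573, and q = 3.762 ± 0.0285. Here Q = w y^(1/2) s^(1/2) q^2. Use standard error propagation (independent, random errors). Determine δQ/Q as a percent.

9.97%

Products/powers → add relative errors in quadrature, weighted by exponent:
  (1·δw/w)² = (1×0.0763)² = 0.00582;  (½·δy/y)² = (0.5×0.0566)² = 0.000800;  (½·δs/s)² = (0.5×0.111)² = 0.00310;  (2·δq/q)² = (2×0.00758)² = 0.000230
δQ/Q = √(0.00995) = 0.0997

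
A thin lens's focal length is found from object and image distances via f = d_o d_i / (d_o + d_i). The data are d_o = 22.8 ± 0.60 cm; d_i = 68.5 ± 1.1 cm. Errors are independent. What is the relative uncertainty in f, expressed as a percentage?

∂f/∂d_o = (d_i/(d_o+d_i))² = 0.563;  ∂f/∂d_i = (d_o/(d_o+d_i))² = 0.0624
δf = √((∂f/∂d_o · δd_o)² + (∂f/∂d_i · δd_i)²) = √(0.114 + 0.00471) = 0.345 cm
f = 17.1 cm, so δf/f = 0.345/17.1 = 0.0201.

2.01%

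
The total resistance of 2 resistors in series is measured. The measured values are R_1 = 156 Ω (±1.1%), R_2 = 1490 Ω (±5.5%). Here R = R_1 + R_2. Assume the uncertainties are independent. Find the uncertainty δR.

Absolute uncertainties add in quadrature for a linear combination:
  (δR_1)² = 2.94;  (δR_2)² = 6720
δR = √(6720) = 82.0 Ω

82.0 Ω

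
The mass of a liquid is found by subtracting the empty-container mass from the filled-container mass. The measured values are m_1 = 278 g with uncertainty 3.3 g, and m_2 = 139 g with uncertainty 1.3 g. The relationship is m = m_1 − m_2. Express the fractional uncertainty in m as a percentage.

2.55%

Each term contributes (cᵢ δxᵢ)² to (δm)²:
  (δm_1)² = 10.9;  (δm_2)² = 1.69
δm = √(12.6) = 3.55 g
m = 139 g, so δm/m = 3.55/139 = 0.0255.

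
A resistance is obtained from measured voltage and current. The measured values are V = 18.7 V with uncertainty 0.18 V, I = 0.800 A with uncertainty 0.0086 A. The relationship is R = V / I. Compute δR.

Relative error in a monomial: (δR/R)² = Σ (nᵢ · δxᵢ/xᵢ)².
  (1·δV/V)² = (1×0.00963)² = 9.27e-05;  (-1·δI/I)² = (-1×0.0107)² = 0.000116
δR/R = √(0.000208) = 0.0144
R = 23.4 Ω, so δR = 0.0144 × 23.4 = 0.337 Ω.

0.337 Ω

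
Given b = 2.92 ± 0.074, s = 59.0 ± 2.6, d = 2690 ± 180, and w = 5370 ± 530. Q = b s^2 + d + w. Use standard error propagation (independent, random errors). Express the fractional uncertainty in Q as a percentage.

Let p = b·s^2 = 10200. δp/p = √((1·δb/b)² + (2·δs/s)²) = √(0.000642 + 0.00777) = 0.0917, so δp = 932.
Q = p + d + w: δQ = √(δp² + δd² + δw²) = √(8.69e+05 + 32400 + 2.81e+05) = 1090
Q = 18200, so δQ/Q = 1090/18200 = 0.0597.

5.97%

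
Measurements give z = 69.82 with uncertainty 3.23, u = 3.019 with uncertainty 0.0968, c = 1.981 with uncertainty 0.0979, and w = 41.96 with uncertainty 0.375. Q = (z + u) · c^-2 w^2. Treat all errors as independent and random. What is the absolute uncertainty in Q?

Let h = z + u = 72.84. δh = √(δz² + δu²) = √(10.4 + 0.00937) = 3.23, so δh/h = 0.0444.
Q is then a monomial in h, c, w:
δQ/Q = √((δh/h)² + (-2·δc/c)² + (2·δw/w)²) = √(0.00197 + 0.00977 + 0.000319) = 0.110
Q = 32680, so δQ = 0.110 × 32680 = 3590.

3590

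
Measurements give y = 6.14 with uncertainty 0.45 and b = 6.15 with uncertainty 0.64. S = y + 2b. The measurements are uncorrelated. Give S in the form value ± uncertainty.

Absolute uncertainties add in quadrature for a linear combination:
  (δy)² = 0.203;  (2·δb)² = 1.64
δS = √(1.84) = 1.36
S = 18.4.

18.4 ± 1.36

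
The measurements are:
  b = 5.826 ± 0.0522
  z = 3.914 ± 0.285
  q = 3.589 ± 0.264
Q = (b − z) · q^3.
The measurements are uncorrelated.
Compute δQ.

23.7

Let u = b − z = 1.912. δu = √(δb² + δz²) = √(0.00272 + 0.0812) = 0.290, so δu/u = 0.152.
Q is then a monomial in u, q:
δQ/Q = √((δu/u)² + (3·δq/q)²) = √(0.0230 + 0.0487) = 0.268
Q = 88.39, so δQ = 0.268 × 88.39 = 23.7.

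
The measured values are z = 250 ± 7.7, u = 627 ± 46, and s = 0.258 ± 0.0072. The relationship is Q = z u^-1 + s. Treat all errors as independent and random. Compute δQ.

Let p = z·u^-1 = 0.399. δp/p = √((1·δz/z)² + (-1·δu/u)²) = √(0.000949 + 0.00538) = 0.0796, so δp = 0.0317.
Q = p + s: δQ = √(δp² + δs²) = √(0.00101 + 5.18e-05) = 0.0325

0.0325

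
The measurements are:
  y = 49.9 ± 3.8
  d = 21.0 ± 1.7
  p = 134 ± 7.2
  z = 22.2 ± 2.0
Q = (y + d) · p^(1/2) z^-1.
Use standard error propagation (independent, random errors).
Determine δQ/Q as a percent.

11.1%

Let u = y + d = 70.9. δu = √(δy² + δd²) = √(14.4 + 2.89) = 4.16, so δu/u = 0.0587.
Q is then a monomial in u, p, z:
δQ/Q = √((δu/u)² + (½·δp/p)² + (-1·δz/z)²) = √(0.00345 + 0.000722 + 0.00812) = 0.111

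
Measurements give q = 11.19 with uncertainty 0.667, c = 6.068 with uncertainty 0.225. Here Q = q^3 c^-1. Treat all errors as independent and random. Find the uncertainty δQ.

42.2

Q is a product of powers, so relative uncertainties combine in quadrature:
  (3·δq/q)² = (3×0.0596)² = 0.0320;  (-1·δc/c)² = (-1×0.0371)² = 0.00137
δQ/Q = √(0.0334) = 0.183
Q = 230.9, so δQ = 0.183 × 230.9 = 42.2.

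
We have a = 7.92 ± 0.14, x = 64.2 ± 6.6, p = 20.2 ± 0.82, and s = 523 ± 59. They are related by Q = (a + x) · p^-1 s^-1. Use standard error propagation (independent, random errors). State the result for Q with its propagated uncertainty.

Let u = a + x = 72.1. δu = √(δa² + δx²) = √(0.0196 + 43.6) = 6.60, so δu/u = 0.0915.
Q is then a monomial in u, p, s:
δQ/Q = √((δu/u)² + (-1·δp/p)² + (-1·δs/s)²) = √(0.00838 + 0.00165 + 0.0127) = 0.151
Q = 0.00683, so δQ = 0.151 × 0.00683 = 0.00103.

0.00683 ± 0.00103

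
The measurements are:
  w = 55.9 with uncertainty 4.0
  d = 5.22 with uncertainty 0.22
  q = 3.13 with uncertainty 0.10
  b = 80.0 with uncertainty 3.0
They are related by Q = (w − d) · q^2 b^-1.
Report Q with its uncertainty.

Let u = w − d = 50.7. δu = √(δw² + δd²) = √(16.0 + 0.0484) = 4.01, so δu/u = 0.0790.
Q is then a monomial in u, q, b:
δQ/Q = √((δu/u)² + (2·δq/q)² + (-1·δb/b)²) = √(0.00625 + 0.00408 + 0.00141) = 0.108
Q = 6.21, so δQ = 0.108 × 6.21 = 0.672.

6.21 ± 0.672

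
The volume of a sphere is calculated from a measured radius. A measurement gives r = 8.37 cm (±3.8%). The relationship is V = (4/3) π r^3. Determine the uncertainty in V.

Since V is a product/quotient, work with relative uncertainties:
  (3·δr/r)² = (3×0.0380)² = 0.0130
δV/V = √(0.0130) = 0.114
V = 2460 cm^3, so δV = 0.114 × 2460 = 280 cm^3.

280 cm^3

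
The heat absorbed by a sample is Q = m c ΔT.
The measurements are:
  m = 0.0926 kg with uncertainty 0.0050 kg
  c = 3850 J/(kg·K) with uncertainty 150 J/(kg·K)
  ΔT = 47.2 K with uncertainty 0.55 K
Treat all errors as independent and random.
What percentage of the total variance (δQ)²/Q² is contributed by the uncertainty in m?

(δQ/Q)² = (1·δm/m)² + (1·δc/c)² + (1·δΔT/ΔT)²
  m term: (1×0.0540)² = 0.00292
  c term: (1×0.0390)² = 0.00152
  ΔT term: (1×0.0117)² = 0.000136
Total = 0.00457. Share from m = 0.00292/0.00457 = 0.638.

63.8%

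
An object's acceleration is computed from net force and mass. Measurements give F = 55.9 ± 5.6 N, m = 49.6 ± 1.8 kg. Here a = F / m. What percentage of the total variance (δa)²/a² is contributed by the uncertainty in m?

(δa/a)² = (1·δF/F)² + (-1·δm/m)²
  F term: (1×0.100)² = 0.0100
  m term: (-1×0.0363)² = 0.00132
Total = 0.0114. Share from m = 0.00132/0.0114 = 0.116.

11.6%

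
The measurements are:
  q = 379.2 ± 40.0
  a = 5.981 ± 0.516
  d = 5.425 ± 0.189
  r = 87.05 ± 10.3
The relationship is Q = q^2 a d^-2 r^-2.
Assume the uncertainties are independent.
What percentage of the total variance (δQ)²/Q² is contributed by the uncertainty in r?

(δQ/Q)² = (2·δq/q)² + (1·δa/a)² + (-2·δd/d)² + (-2·δr/r)²
  q term: (2×0.105)² = 0.0445
  a term: (1×0.0863)² = 0.00744
  d term: (-2×0.0348)² = 0.00485
  r term: (-2×0.118)² = 0.0560
Total = 0.113. Share from r = 0.0560/0.113 = 0.496.

49.6%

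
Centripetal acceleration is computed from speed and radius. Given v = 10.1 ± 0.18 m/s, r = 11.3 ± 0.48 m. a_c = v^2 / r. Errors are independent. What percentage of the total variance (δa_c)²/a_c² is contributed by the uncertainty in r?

(δa_c/a_c)² = (2·δv/v)² + (-1·δr/r)²
  v term: (2×0.0178)² = 0.00127
  r term: (-1×0.0425)² = 0.00180
Total = 0.00307. Share from r = 0.00180/0.00307 = 0.587.

58.7%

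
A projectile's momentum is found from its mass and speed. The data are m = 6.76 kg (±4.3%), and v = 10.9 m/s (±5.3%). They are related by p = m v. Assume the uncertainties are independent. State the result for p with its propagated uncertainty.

Products/powers → add relative errors in quadrature, weighted by exponent:
  (1·δm/m)² = (1×0.0430)² = 0.00185;  (1·δv/v)² = (1×0.0530)² = 0.00281
δp/p = √(0.00466) = 0.0682
p = 73.7 kg·m/s, so δp = 0.0682 × 73.7 = 5.03 kg·m/s.

73.7 ± 5.03 kg·m/s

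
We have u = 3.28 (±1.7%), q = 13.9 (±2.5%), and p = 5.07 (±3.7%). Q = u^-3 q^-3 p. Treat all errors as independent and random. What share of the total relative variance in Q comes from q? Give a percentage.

(δQ/Q)² = (-3·δu/u)² + (-3·δq/q)² + (1·δp/p)²
  u term: (-3×0.0170)² = 0.00260
  q term: (-3×0.0250)² = 0.00563
  p term: (1×0.0370)² = 0.00137
Total = 0.00960. Share from q = 0.00563/0.00960 = 0.586.

58.6%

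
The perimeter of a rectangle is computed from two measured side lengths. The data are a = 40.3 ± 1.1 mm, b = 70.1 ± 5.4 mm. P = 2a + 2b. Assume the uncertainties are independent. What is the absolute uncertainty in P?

11.0 mm

For a sum/difference, combine absolute errors in quadrature:
  (2·δa)² = 4.84;  (2·δb)² = 117
δP = √(121) = 11.0 mm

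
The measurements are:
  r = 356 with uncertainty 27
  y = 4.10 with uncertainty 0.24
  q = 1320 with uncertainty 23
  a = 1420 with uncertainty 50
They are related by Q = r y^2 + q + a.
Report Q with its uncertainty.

Let p = r·y^2 = 5980. δp/p = √((1·δr/r)² + (2·δy/y)²) = √(0.00575 + 0.0137) = 0.139, so δp = 835.
Q = p + q + a: δQ = √(δp² + δq² + δa²) = √(6.97e+05 + 529 + 2500) = 837
Q = 8720.

8720 ± 837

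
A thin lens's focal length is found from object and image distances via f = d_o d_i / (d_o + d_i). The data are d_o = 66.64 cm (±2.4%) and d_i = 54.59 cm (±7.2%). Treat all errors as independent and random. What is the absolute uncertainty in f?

∂f/∂d_o = (d_i/(d_o+d_i))² = 0.203;  ∂f/∂d_i = (d_o/(d_o+d_i))² = 0.302
δf = √((∂f/∂d_o · δd_o)² + (∂f/∂d_i · δd_i)²) = √(0.105 + 1.41) = 1.23 cm

1.23 cm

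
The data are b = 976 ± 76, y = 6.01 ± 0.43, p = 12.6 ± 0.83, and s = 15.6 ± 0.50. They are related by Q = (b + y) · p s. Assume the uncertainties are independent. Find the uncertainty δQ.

20600

Let u = b + y = 982. δu = √(δb² + δy²) = √(5780 + 0.185) = 76.0, so δu/u = 0.0774.
Q is then a monomial in u, p, s:
δQ/Q = √((δu/u)² + (1·δp/p)² + (1·δs/s)²) = √(0.00599 + 0.00434 + 0.00103) = 0.107
Q = 1.93e+05, so δQ = 0.107 × 1.93e+05 = 20600.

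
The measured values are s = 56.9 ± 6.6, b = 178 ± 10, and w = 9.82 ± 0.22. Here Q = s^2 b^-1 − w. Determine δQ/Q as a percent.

Let p = s^2·b^-1 = 18.2. δp/p = √((2·δs/s)² + (-1·δb/b)²) = √(0.0538 + 0.00316) = 0.239, so δp = 4.34.
Q = p − w: δQ = √(δp² + δw²) = √(18.8 + 0.0484) = 4.35
Q = 8.37, so δQ/Q = 4.35/8.37 = 0.519.

51.9%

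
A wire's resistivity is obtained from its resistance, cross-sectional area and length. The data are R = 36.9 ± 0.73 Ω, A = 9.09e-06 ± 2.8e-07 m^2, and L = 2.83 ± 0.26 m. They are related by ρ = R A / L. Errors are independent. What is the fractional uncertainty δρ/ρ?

0.0989

Products/powers → add relative errors in quadrature, weighted by exponent:
  (1·δR/R)² = (1×0.0198)² = 0.000391;  (1·δA/A)² = (1×0.0308)² = 0.000949;  (-1·δL/L)² = (-1×0.0919)² = 0.00844
δρ/ρ = √(0.00978) = 0.0989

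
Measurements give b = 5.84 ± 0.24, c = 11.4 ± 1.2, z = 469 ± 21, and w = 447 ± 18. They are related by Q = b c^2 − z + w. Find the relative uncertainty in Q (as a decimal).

Let p = b·c^2 = 759. δp/p = √((1·δb/b)² + (2·δc/c)²) = √(0.00169 + 0.0443) = 0.214, so δp = 163.
Q = p − z + w: δQ = √(δp² + δz² + δw²) = √(26500 + 441 + 324) = 165
Q = 737, so δQ/Q = 165/737 = 0.224.

0.224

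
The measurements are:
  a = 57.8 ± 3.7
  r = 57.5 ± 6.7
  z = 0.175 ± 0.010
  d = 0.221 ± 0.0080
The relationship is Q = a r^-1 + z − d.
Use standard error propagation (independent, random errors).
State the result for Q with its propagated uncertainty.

0.959 ± 0.134

Let p = a·r^-1 = 1.01. δp/p = √((1·δa/a)² + (-1·δr/r)²) = √(0.00410 + 0.0136) = 0.133, so δp = 0.134.
Q = p + z − d: δQ = √(δp² + δz² + δd²) = √(0.0179 + 0.000100 + 6.4e-05) = 0.134
Q = 0.959.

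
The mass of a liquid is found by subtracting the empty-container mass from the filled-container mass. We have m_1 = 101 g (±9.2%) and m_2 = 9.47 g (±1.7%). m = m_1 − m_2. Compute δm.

Absolute uncertainties add in quadrature for a linear combination:
  (δm_1)² = 86.3;  (δm_2)² = 0.0259
δm = √(86.4) = 9.29 g

9.29 g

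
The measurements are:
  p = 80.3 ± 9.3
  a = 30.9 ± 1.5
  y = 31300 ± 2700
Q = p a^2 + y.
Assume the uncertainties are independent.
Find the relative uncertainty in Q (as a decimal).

Let w = p·a^2 = 76700. δw/w = √((1·δp/p)² + (2·δa/a)²) = √(0.0134 + 0.00943) = 0.151, so δw = 11600.
Q = w + y: δQ = √(δw² + δy²) = √(1.34e+08 + 7.29e+06) = 11900
Q = 1.08e+05, so δQ/Q = 11900/1.08e+05 = 0.110.

0.110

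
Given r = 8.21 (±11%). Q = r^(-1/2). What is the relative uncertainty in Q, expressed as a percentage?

Products/powers → add relative errors in quadrature, weighted by exponent:
  (−½·δr/r)² = (-0.5×0.110)² = 0.00302
δQ/Q = √(0.00302) = 0.0550

5.50%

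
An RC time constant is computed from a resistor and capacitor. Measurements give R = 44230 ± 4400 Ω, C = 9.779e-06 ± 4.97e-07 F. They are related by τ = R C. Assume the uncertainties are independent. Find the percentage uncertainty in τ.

Relative error in a monomial: (δτ/τ)² = Σ (nᵢ · δxᵢ/xᵢ)².
  (1·δR/R)² = (1×0.0995)² = 0.00990;  (1·δC/C)² = (1×0.0508)² = 0.00258
δτ/τ = √(0.0125) = 0.112

11.2%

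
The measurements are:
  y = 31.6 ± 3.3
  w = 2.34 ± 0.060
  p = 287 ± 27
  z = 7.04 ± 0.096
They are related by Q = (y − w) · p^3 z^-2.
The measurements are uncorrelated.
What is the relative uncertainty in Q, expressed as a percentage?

Let u = y − w = 29.3. δu = √(δy² + δw²) = √(10.9 + 0.00360) = 3.30, so δu/u = 0.113.
Q is then a monomial in u, p, z:
δQ/Q = √((δu/u)² + (3·δp/p)² + (-2·δz/z)²) = √(0.0127 + 0.0797 + 0.000744) = 0.305

30.5%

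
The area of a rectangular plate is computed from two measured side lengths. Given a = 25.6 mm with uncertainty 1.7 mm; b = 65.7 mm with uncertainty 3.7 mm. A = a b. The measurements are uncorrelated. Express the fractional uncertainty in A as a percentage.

For a monomial A ∝ a, b, fractional errors add in quadrature:
  (1·δa/a)² = (1×0.0664)² = 0.00441;  (1·δb/b)² = (1×0.0563)² = 0.00317
δA/A = √(0.00758) = 0.0871

8.71%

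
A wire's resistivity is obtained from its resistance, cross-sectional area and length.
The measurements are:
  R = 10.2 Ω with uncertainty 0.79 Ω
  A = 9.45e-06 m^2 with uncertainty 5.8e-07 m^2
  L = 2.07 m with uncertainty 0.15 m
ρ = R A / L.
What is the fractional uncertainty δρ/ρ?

Each factor contributes (exponent × relative error)² to (δρ/ρ)²:
  (1·δR/R)² = (1×0.0775)² = 0.00600;  (1·δA/A)² = (1×0.0614)² = 0.00377;  (-1·δL/L)² = (-1×0.0725)² = 0.00525
δρ/ρ = √(0.0150) = 0.123

0.123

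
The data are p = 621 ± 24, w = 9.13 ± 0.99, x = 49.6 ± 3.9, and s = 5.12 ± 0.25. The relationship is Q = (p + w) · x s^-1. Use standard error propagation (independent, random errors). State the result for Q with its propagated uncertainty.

Let u = p + w = 630. δu = √(δp² + δw²) = √(576 + 0.980) = 24.0, so δu/u = 0.0381.
Q is then a monomial in u, x, s:
δQ/Q = √((δu/u)² + (1·δx/x)² + (-1·δs/s)²) = √(0.00145 + 0.00618 + 0.00238) = 0.100
Q = 6100, so δQ = 0.100 × 6100 = 611.

6100 ± 611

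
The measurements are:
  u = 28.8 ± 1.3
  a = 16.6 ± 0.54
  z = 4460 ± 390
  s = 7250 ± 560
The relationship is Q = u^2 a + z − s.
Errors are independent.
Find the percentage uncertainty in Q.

13.5%

Let p = u^2·a = 13800. δp/p = √((2·δu/u)² + (1·δa/a)²) = √(0.00815 + 0.00106) = 0.0960, so δp = 1320.
Q = p + z − s: δQ = √(δp² + δz² + δs²) = √(1.75e+06 + 1.52e+05 + 3.14e+05) = 1490
Q = 11000, so δQ/Q = 1490/11000 = 0.135.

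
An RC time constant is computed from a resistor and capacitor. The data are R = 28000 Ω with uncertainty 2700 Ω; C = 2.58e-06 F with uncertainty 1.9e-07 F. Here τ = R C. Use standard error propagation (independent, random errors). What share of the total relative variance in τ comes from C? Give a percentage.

(δτ/τ)² = (1·δR/R)² + (1·δC/C)²
  R term: (1×0.0964)² = 0.00930
  C term: (1×0.0736)² = 0.00542
Total = 0.0147. Share from C = 0.00542/0.0147 = 0.368.

36.8%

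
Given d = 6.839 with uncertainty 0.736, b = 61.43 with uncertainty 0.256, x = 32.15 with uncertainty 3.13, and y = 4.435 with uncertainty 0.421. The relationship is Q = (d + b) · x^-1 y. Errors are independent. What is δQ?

1.29

Let u = d + b = 68.27. δu = √(δd² + δb²) = √(0.542 + 0.0655) = 0.779, so δu/u = 0.0114.
Q is then a monomial in u, x, y:
δQ/Q = √((δu/u)² + (-1·δx/x)² + (1·δy/y)²) = √(0.000130 + 0.00948 + 0.00901) = 0.136
Q = 9.418, so δQ = 0.136 × 9.418 = 1.29.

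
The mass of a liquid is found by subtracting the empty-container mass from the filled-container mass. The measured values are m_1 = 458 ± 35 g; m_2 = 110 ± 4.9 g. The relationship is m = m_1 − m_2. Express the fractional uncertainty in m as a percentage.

Each term contributes (cᵢ δxᵢ)² to (δm)²:
  (δm_1)² = 1220;  (δm_2)² = 24.0
δm = √(1250) = 35.3 g
m = 348 g, so δm/m = 35.3/348 = 0.102.

10.2%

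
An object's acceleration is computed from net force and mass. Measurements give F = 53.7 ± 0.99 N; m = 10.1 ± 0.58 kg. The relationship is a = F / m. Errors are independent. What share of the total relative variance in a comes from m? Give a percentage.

(δa/a)² = (1·δF/F)² + (-1·δm/m)²
  F term: (1×0.0184)² = 0.000340
  m term: (-1×0.0574)² = 0.00330
Total = 0.00364. Share from m = 0.00330/0.00364 = 0.907.

90.7%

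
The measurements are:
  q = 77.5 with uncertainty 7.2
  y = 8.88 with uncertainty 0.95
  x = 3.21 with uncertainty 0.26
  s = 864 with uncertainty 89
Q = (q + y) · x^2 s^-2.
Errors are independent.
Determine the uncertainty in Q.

0.000328

Let u = q + y = 86.4. δu = √(δq² + δy²) = √(51.8 + 0.902) = 7.26, so δu/u = 0.0841.
Q is then a monomial in u, x, s:
δQ/Q = √((δu/u)² + (2·δx/x)² + (-2·δs/s)²) = √(0.00707 + 0.0262 + 0.0424) = 0.275
Q = 0.00119, so δQ = 0.275 × 0.00119 = 0.000328.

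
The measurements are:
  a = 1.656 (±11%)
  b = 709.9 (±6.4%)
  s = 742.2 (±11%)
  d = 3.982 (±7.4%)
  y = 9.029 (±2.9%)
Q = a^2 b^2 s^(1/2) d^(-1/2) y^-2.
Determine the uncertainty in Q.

62300

For a monomial Q ∝ a^2, b^2, s^(1/2), d^(-1/2), y^-2, fractional errors add in quadrature:
  (2·δa/a)² = (2×0.110)² = 0.0484;  (2·δb/b)² = (2×0.0640)² = 0.0164;  (½·δs/s)² = (0.5×0.110)² = 0.00302;  (−½·δd/d)² = (-0.5×0.0740)² = 0.00137;  (-2·δy/y)² = (-2×0.0290)² = 0.00336
δQ/Q = √(0.0725) = 0.269
Q = 231400, so δQ = 0.269 × 231400 = 62300.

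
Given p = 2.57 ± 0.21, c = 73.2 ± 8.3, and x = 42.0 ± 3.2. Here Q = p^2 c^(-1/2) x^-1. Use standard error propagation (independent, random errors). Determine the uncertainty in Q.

Relative error in a monomial: (δQ/Q)² = Σ (nᵢ · δxᵢ/xᵢ)².
  (2·δp/p)² = (2×0.0817)² = 0.0267;  (−½·δc/c)² = (-0.5×0.113)² = 0.00321;  (-1·δx/x)² = (-1×0.0762)² = 0.00580
δQ/Q = √(0.0357) = 0.189
Q = 0.0184, so δQ = 0.189 × 0.0184 = 0.00347.

0.00347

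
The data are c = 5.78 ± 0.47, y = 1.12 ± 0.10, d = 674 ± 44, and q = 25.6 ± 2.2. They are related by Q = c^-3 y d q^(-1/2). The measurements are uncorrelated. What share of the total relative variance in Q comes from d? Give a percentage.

5.79%

(δQ/Q)² = (-3·δc/c)² + (1·δy/y)² + (1·δd/d)² + (−½·δq/q)²
  c term: (-3×0.0813)² = 0.0595
  y term: (1×0.0893)² = 0.00797
  d term: (1×0.0653)² = 0.00426
  q term: (-0.5×0.0859)² = 0.00185
Total = 0.0736. Share from d = 0.00426/0.0736 = 0.0579.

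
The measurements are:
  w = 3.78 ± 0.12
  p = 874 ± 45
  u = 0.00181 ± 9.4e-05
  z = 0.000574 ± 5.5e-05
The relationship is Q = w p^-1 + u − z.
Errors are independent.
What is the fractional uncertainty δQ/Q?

0.0510

Let h = w·p^-1 = 0.00432. δh/h = √((1·δw/w)² + (-1·δp/p)²) = √(0.00101 + 0.00265) = 0.0605, so δh = 0.000262.
Q = h + u − z: δQ = √(δh² + δu² + δz²) = √(6.84e-08 + 8.84e-09 + 3.03e-09) = 0.000283
Q = 0.00556, so δQ/Q = 0.000283/0.00556 = 0.0510.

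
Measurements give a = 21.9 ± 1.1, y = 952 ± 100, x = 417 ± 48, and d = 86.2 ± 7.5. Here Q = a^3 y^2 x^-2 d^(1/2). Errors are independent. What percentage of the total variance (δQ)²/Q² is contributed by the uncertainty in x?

43.5%

(δQ/Q)² = (3·δa/a)² + (2·δy/y)² + (-2·δx/x)² + (½·δd/d)²
  a term: (3×0.0502)² = 0.0227
  y term: (2×0.105)² = 0.0441
  x term: (-2×0.115)² = 0.0530
  d term: (0.5×0.0870)² = 0.00189
Total = 0.122. Share from x = 0.0530/0.122 = 0.435.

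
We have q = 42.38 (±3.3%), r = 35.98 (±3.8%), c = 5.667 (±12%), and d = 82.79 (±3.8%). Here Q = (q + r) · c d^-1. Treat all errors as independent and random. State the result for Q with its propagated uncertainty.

Let u = q + r = 78.36. δu = √(δq² + δr²) = √(1.96 + 1.87) = 1.96, so δu/u = 0.0250.
Q is then a monomial in u, c, d:
δQ/Q = √((δu/u)² + (1·δc/c)² + (-1·δd/d)²) = √(0.000623 + 0.0144 + 0.00144) = 0.128
Q = 5.364, so δQ = 0.128 × 5.364 = 0.688.

5.364 ± 0.688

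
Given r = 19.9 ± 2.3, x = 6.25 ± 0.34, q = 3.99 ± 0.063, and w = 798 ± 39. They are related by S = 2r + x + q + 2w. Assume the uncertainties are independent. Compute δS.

Sums and differences: (δS)² = Σ (cᵢ δxᵢ)².
  (2·δr)² = 21.2;  (δx)² = 0.116;  (δq)² = 0.00397;  (2·δw)² = 6080
δS = √(6110) = 78.1

78.1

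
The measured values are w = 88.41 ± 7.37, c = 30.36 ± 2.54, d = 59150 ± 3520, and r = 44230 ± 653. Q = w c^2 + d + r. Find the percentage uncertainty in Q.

8.46%

Let p = w·c^2 = 81490. δp/p = √((1·δw/w)² + (2·δc/c)²) = √(0.00695 + 0.0280) = 0.187, so δp = 15200.
Q = p + d + r: δQ = √(δp² + δd² + δr²) = √(2.32e+08 + 1.24e+07 + 4.26e+05) = 15600
Q = 184900, so δQ/Q = 15600/184900 = 0.0846.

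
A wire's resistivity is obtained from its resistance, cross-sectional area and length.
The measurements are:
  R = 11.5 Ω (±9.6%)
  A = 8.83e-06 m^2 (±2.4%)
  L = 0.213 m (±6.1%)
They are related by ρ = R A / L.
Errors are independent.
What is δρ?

5.54e-05 Ω·m

For a monomial ρ ∝ R, A, L^-1, fractional errors add in quadrature:
  (1·δR/R)² = (1×0.0960)² = 0.00922;  (1·δA/A)² = (1×0.0240)² = 0.000576;  (-1·δL/L)² = (-1×0.0610)² = 0.00372
δρ/ρ = √(0.0135) = 0.116
ρ = 0.000477 Ω·m, so δρ = 0.116 × 0.000477 = 5.54e-05 Ω·m.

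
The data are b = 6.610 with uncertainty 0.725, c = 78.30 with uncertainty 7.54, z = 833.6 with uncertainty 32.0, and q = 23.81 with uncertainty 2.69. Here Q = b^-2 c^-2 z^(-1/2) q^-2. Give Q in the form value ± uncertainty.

Each factor contributes (exponent × relative error)² to (δQ/Q)²:
  (-2·δb/b)² = (-2×0.110)² = 0.0481;  (-2·δc/c)² = (-2×0.0963)² = 0.0371;  (−½·δz/z)² = (-0.5×0.0384)² = 0.000368;  (-2·δq/q)² = (-2×0.113)² = 0.0511
δQ/Q = √(0.137) = 0.370
Q = 2.281e-10, so δQ = 0.370 × 2.281e-10 = 8.43e-11.

(2.281 ± 0.843) × 10^-10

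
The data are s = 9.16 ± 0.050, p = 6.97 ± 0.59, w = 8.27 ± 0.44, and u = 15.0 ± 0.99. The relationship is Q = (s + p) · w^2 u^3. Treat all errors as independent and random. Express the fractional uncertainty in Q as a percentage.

Let h = s + p = 16.1. δh = √(δs² + δp²) = √(0.00250 + 0.348) = 0.592, so δh/h = 0.0367.
Q is then a monomial in h, w, u:
δQ/Q = √((δh/h)² + (2·δw/w)² + (3·δu/u)²) = √(0.00135 + 0.0113 + 0.0392) = 0.228

22.8%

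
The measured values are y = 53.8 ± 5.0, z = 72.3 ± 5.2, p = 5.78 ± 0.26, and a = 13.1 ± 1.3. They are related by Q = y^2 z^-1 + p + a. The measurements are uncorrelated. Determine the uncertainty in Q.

Let w = y^2·z^-1 = 40.0. δw/w = √((2·δy/y)² + (-1·δz/z)²) = √(0.0345 + 0.00517) = 0.199, so δw = 7.98.
Q = w + p + a: δQ = √(δw² + δp² + δa²) = √(63.7 + 0.0676 + 1.69) = 8.09

8.09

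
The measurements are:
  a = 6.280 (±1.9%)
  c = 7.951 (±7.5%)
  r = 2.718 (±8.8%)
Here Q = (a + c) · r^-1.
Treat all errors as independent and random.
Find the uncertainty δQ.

0.512

Let u = a + c = 14.23. δu = √(δa² + δc²) = √(0.0142 + 0.356) = 0.608, so δu/u = 0.0427.
Q is then a monomial in u, r:
δQ/Q = √((δu/u)² + (-1·δr/r)²) = √(0.00183 + 0.00774) = 0.0978
Q = 5.236, so δQ = 0.0978 × 5.236 = 0.512.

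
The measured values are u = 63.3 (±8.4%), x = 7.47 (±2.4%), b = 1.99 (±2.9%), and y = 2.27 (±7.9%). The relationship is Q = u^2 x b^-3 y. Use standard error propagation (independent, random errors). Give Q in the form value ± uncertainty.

8620 ± 1780

Products/powers → add relative errors in quadrature, weighted by exponent:
  (2·δu/u)² = (2×0.0840)² = 0.0282;  (1·δx/x)² = (1×0.0240)² = 0.000576;  (-3·δb/b)² = (-3×0.0290)² = 0.00757;  (1·δy/y)² = (1×0.0790)² = 0.00624
δQ/Q = √(0.0426) = 0.206
Q = 8620, so δQ = 0.206 × 8620 = 1780.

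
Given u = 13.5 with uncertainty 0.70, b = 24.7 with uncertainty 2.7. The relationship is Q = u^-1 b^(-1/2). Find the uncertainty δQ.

0.00112

Each factor contributes (exponent × relative error)² to (δQ/Q)²:
  (-1·δu/u)² = (-1×0.0519)² = 0.00269;  (−½·δb/b)² = (-0.5×0.109)² = 0.00299
δQ/Q = √(0.00568) = 0.0753
Q = 0.0149, so δQ = 0.0753 × 0.0149 = 0.00112.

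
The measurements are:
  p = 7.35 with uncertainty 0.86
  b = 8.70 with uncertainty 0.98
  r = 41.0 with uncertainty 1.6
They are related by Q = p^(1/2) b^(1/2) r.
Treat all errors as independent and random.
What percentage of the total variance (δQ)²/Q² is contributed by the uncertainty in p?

42.2%

(δQ/Q)² = (½·δp/p)² + (½·δb/b)² + (1·δr/r)²
  p term: (0.5×0.117)² = 0.00342
  b term: (0.5×0.113)² = 0.00317
  r term: (1×0.0390)² = 0.00152
Total = 0.00812. Share from p = 0.00342/0.00812 = 0.422.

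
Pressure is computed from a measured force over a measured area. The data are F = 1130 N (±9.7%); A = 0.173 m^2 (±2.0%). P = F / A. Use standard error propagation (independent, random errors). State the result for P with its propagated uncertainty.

Relative error in a monomial: (δP/P)² = Σ (nᵢ · δxᵢ/xᵢ)².
  (1·δF/F)² = (1×0.0970)² = 0.00941;  (-1·δA/A)² = (-1×0.0200)² = 0.000400
δP/P = √(0.00981) = 0.0990
P = 6530 Pa, so δP = 0.0990 × 6530 = 647 Pa.

6530 ± 647 Pa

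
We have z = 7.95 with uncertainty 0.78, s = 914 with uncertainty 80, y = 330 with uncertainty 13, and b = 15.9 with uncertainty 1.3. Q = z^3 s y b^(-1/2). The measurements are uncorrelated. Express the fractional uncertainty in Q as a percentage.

31.2%

Products/powers → add relative errors in quadrature, weighted by exponent:
  (3·δz/z)² = (3×0.0981)² = 0.0866;  (1·δs/s)² = (1×0.0875)² = 0.00766;  (1·δy/y)² = (1×0.0394)² = 0.00155;  (−½·δb/b)² = (-0.5×0.0818)² = 0.00167
δQ/Q = √(0.0975) = 0.312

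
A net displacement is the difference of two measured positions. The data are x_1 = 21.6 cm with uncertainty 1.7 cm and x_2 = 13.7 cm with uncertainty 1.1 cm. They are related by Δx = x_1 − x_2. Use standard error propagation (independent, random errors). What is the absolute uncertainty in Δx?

For a sum/difference, combine absolute errors in quadrature:
  (δx_1)² = 2.89;  (δx_2)² = 1.21
δΔx = √(4.10) = 2.02 cm

2.02 cm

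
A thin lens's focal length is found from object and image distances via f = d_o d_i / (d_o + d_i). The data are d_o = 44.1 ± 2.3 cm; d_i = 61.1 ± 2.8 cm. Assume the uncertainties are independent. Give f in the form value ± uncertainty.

∂f/∂d_o = (d_i/(d_o+d_i))² = 0.337;  ∂f/∂d_i = (d_o/(d_o+d_i))² = 0.176
δf = √((∂f/∂d_o · δd_o)² + (∂f/∂d_i · δd_i)²) = √(0.602 + 0.242) = 0.919 cm
f = 25.6 cm.

25.6 ± 0.919 cm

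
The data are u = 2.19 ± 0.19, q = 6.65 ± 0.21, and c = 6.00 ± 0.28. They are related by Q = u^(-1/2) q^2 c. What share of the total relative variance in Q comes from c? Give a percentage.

27.1%

(δQ/Q)² = (−½·δu/u)² + (2·δq/q)² + (1·δc/c)²
  u term: (-0.5×0.0868)² = 0.00188
  q term: (2×0.0316)² = 0.00399
  c term: (1×0.0467)² = 0.00218
Total = 0.00805. Share from c = 0.00218/0.00805 = 0.271.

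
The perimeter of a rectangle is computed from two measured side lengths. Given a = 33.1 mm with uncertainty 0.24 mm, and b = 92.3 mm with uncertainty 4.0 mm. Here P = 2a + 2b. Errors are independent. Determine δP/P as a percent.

P is a linear combination, so absolute uncertainties add in quadrature:
  (2·δa)² = 0.230;  (2·δb)² = 64.0
δP = √(64.2) = 8.01 mm
P = 251 mm, so δP/P = 8.01/251 = 0.0320.

3.20%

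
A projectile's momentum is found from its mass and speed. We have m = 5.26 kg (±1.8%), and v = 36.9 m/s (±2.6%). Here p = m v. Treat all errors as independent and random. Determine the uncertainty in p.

p is a product of powers, so relative uncertainties combine in quadrature:
  (1·δm/m)² = (1×0.0180)² = 0.000324;  (1·δv/v)² = (1×0.0260)² = 0.000676
δp/p = √(0.00100) = 0.0316
p = 194 kg·m/s, so δp = 0.0316 × 194 = 6.14 kg·m/s.

6.14 kg·m/s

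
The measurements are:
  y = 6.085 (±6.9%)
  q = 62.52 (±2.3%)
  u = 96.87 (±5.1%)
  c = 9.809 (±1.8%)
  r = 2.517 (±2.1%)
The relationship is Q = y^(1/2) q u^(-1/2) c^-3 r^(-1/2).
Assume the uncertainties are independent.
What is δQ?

Each factor contributes (exponent × relative error)² to (δQ/Q)²:
  (½·δy/y)² = (0.5×0.0690)² = 0.00119;  (1·δq/q)² = (1×0.0230)² = 0.000529;  (−½·δu/u)² = (-0.5×0.0510)² = 0.000650;  (-3·δc/c)² = (-3×0.0180)² = 0.00292;  (−½·δr/r)² = (-0.5×0.0210)² = 0.000110
δQ/Q = √(0.00540) = 0.0735
Q = 0.01046, so δQ = 0.0735 × 0.01046 = 0.000769.

0.000769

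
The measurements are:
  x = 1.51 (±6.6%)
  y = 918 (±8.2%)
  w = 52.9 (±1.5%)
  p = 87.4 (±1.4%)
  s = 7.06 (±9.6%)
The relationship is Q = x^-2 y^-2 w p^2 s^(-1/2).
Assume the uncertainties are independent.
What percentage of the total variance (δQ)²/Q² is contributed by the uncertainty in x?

36.6%

(δQ/Q)² = (-2·δx/x)² + (-2·δy/y)² + (1·δw/w)² + (2·δp/p)² + (−½·δs/s)²
  x term: (-2×0.0660)² = 0.0174
  y term: (-2×0.0820)² = 0.0269
  w term: (1×0.0150)² = 0.000225
  p term: (2×0.0140)² = 0.000784
  s term: (-0.5×0.0960)² = 0.00230
Total = 0.0476. Share from x = 0.0174/0.0476 = 0.366.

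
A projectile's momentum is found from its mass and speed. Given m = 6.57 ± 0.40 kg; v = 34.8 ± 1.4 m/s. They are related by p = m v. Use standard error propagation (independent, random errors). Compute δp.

16.7 kg·m/s

Each factor contributes (exponent × relative error)² to (δp/p)²:
  (1·δm/m)² = (1×0.0609)² = 0.00371;  (1·δv/v)² = (1×0.0402)² = 0.00162
δp/p = √(0.00533) = 0.0730
p = 229 kg·m/s, so δp = 0.0730 × 229 = 16.7 kg·m/s.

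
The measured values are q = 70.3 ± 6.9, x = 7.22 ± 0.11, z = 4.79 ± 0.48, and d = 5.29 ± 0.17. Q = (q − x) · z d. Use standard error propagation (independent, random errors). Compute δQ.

243

Let u = q − x = 63.1. δu = √(δq² + δx²) = √(47.6 + 0.0121) = 6.90, so δu/u = 0.109.
Q is then a monomial in u, z, d:
δQ/Q = √((δu/u)² + (1·δz/z)² + (1·δd/d)²) = √(0.0120 + 0.0100 + 0.00103) = 0.152
Q = 1600, so δQ = 0.152 × 1600 = 243.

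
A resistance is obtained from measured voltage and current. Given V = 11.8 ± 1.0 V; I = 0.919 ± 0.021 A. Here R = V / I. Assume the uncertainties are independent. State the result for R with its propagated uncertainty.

Since R is a product/quotient, work with relative uncertainties:
  (1·δV/V)² = (1×0.0847)² = 0.00718;  (-1·δI/I)² = (-1×0.0229)² = 0.000522
δR/R = √(0.00770) = 0.0878
R = 12.8 Ω, so δR = 0.0878 × 12.8 = 1.13 Ω.

12.8 ± 1.13 Ω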